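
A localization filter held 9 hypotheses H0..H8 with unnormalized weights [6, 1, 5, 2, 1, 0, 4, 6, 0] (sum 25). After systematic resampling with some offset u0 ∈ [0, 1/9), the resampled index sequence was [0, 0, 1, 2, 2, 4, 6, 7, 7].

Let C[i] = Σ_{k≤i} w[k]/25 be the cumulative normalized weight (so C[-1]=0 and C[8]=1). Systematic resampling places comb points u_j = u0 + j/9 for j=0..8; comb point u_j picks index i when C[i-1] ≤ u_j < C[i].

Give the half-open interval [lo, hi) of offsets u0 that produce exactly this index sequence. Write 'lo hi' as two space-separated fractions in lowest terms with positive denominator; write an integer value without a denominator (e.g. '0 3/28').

C = [6/25, 7/25, 12/25, 14/25, 3/5, 3/5, 19/25, 1, 1]
j=0 picked index 0: u0 ∈ [0, 6/25)
j=1 picked index 0: u0 ∈ [-1/9, 29/225)
j=2 picked index 1: u0 ∈ [4/225, 13/225)
j=3 picked index 2: u0 ∈ [-4/75, 11/75)
j=4 picked index 2: u0 ∈ [-37/225, 8/225)
j=5 picked index 4: u0 ∈ [1/225, 2/45)
j=6 picked index 6: u0 ∈ [-1/15, 7/75)
j=7 picked index 7: u0 ∈ [-4/225, 2/9)
j=8 picked index 7: u0 ∈ [-29/225, 1/9)
intersection: [4/225, 8/225)

4/225 8/225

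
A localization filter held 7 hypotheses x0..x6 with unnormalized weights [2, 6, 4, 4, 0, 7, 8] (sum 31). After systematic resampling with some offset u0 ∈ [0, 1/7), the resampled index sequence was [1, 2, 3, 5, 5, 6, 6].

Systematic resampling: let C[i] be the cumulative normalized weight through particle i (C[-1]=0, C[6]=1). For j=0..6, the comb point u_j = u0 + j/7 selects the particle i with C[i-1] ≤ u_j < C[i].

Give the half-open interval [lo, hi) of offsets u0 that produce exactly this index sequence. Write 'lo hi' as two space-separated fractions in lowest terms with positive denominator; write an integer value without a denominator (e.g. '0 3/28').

25/217 1/7

C = [2/31, 8/31, 12/31, 16/31, 16/31, 23/31, 1]
j=0 picked index 1: u0 ∈ [2/31, 8/31)
j=1 picked index 2: u0 ∈ [25/217, 53/217)
j=2 picked index 3: u0 ∈ [22/217, 50/217)
j=3 picked index 5: u0 ∈ [19/217, 68/217)
j=4 picked index 5: u0 ∈ [-12/217, 37/217)
j=5 picked index 6: u0 ∈ [6/217, 2/7)
j=6 picked index 6: u0 ∈ [-25/217, 1/7)
intersection: [25/217, 1/7)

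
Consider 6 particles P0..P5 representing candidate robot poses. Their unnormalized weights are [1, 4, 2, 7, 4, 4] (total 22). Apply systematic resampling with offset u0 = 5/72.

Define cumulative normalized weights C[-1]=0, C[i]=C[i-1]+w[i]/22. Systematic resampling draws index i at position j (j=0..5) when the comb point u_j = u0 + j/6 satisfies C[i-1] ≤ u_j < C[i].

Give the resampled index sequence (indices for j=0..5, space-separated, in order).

C = [1/22, 5/22, 7/22, 7/11, 9/11, 1]
j=0: u_0=5/72 ∈ [1/22, 5/22) → index 1
j=1: u_1=17/72 ∈ [5/22, 7/22) → index 2
j=2: u_2=29/72 ∈ [7/22, 7/11) → index 3
j=3: u_3=41/72 ∈ [7/22, 7/11) → index 3
j=4: u_4=53/72 ∈ [7/11, 9/11) → index 4
j=5: u_5=65/72 ∈ [9/11, 1) → index 5

1 2 3 3 4 5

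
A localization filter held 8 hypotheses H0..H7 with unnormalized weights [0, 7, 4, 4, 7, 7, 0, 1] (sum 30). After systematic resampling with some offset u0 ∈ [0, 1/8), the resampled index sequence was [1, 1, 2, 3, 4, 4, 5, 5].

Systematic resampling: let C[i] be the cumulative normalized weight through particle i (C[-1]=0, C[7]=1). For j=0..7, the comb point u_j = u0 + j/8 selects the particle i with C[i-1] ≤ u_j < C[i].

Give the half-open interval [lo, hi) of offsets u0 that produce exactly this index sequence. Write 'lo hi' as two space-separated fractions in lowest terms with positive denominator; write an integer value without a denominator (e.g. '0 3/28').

C = [0, 7/30, 11/30, 1/2, 11/15, 29/30, 29/30, 1]
j=0 picked index 1: u0 ∈ [0, 7/30)
j=1 picked index 1: u0 ∈ [-1/8, 13/120)
j=2 picked index 2: u0 ∈ [-1/60, 7/60)
j=3 picked index 3: u0 ∈ [-1/120, 1/8)
j=4 picked index 4: u0 ∈ [0, 7/30)
j=5 picked index 4: u0 ∈ [-1/8, 13/120)
j=6 picked index 5: u0 ∈ [-1/60, 13/60)
j=7 picked index 5: u0 ∈ [-17/120, 11/120)
intersection: [0, 11/120)

0 11/120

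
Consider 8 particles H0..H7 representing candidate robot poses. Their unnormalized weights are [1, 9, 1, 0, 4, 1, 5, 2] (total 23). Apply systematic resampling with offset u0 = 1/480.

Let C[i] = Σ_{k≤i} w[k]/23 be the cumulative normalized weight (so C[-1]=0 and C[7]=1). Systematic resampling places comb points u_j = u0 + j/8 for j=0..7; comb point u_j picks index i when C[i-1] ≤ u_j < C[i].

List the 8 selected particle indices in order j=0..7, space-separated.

C = [1/23, 10/23, 11/23, 11/23, 15/23, 16/23, 21/23, 1]
j=0: u_0=1/480 ∈ [0, 1/23) → index 0
j=1: u_1=61/480 ∈ [1/23, 10/23) → index 1
j=2: u_2=121/480 ∈ [1/23, 10/23) → index 1
j=3: u_3=181/480 ∈ [1/23, 10/23) → index 1
j=4: u_4=241/480 ∈ [11/23, 15/23) → index 4
j=5: u_5=301/480 ∈ [11/23, 15/23) → index 4
j=6: u_6=361/480 ∈ [16/23, 21/23) → index 6
j=7: u_7=421/480 ∈ [16/23, 21/23) → index 6

0 1 1 1 4 4 6 6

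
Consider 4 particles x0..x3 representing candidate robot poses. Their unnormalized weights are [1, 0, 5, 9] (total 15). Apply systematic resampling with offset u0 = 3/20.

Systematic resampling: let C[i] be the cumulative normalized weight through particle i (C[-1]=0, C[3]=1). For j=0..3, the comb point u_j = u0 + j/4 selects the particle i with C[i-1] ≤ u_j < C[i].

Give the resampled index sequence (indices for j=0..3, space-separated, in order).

2 3 3 3

C = [1/15, 1/15, 2/5, 1]
j=0: u_0=3/20 ∈ [1/15, 2/5) → index 2
j=1: u_1=2/5 ∈ [2/5, 1) → index 3
j=2: u_2=13/20 ∈ [2/5, 1) → index 3
j=3: u_3=9/10 ∈ [2/5, 1) → index 3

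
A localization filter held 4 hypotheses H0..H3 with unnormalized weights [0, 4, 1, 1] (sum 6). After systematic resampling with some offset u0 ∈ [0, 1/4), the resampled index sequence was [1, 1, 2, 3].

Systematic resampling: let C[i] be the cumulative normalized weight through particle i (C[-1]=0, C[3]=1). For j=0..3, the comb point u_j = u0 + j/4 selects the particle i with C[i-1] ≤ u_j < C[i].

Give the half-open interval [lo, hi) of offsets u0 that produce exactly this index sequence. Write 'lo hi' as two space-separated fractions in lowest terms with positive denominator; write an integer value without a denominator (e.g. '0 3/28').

1/6 1/4

C = [0, 2/3, 5/6, 1]
j=0 picked index 1: u0 ∈ [0, 2/3)
j=1 picked index 1: u0 ∈ [-1/4, 5/12)
j=2 picked index 2: u0 ∈ [1/6, 1/3)
j=3 picked index 3: u0 ∈ [1/12, 1/4)
intersection: [1/6, 1/4)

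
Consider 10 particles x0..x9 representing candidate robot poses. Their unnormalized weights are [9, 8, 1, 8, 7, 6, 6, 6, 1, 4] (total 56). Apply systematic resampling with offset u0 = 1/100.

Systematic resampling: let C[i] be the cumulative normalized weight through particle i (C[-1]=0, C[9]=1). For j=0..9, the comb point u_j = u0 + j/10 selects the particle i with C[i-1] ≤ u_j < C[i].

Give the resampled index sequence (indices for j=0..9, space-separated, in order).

0 0 1 2 3 4 5 6 7 7

C = [9/56, 17/56, 9/28, 13/28, 33/56, 39/56, 45/56, 51/56, 13/14, 1]
j=0: u_0=1/100 ∈ [0, 9/56) → index 0
j=1: u_1=11/100 ∈ [0, 9/56) → index 0
j=2: u_2=21/100 ∈ [9/56, 17/56) → index 1
j=3: u_3=31/100 ∈ [17/56, 9/28) → index 2
j=4: u_4=41/100 ∈ [9/28, 13/28) → index 3
j=5: u_5=51/100 ∈ [13/28, 33/56) → index 4
j=6: u_6=61/100 ∈ [33/56, 39/56) → index 5
j=7: u_7=71/100 ∈ [39/56, 45/56) → index 6
j=8: u_8=81/100 ∈ [45/56, 51/56) → index 7
j=9: u_9=91/100 ∈ [45/56, 51/56) → index 7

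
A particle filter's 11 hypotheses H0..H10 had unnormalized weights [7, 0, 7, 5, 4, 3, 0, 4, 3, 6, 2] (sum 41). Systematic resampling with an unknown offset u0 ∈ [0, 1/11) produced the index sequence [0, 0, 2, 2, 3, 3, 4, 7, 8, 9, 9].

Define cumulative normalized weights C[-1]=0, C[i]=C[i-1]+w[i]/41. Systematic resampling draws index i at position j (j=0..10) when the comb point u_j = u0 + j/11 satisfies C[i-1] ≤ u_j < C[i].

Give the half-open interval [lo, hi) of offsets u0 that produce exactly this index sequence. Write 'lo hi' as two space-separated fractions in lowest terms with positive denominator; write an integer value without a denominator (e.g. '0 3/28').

C = [7/41, 7/41, 14/41, 19/41, 23/41, 26/41, 26/41, 30/41, 33/41, 39/41, 1]
j=0 picked index 0: u0 ∈ [0, 7/41)
j=1 picked index 0: u0 ∈ [-1/11, 36/451)
j=2 picked index 2: u0 ∈ [-5/451, 72/451)
j=3 picked index 2: u0 ∈ [-46/451, 31/451)
j=4 picked index 3: u0 ∈ [-10/451, 45/451)
j=5 picked index 3: u0 ∈ [-51/451, 4/451)
j=6 picked index 4: u0 ∈ [-37/451, 7/451)
j=7 picked index 7: u0 ∈ [-1/451, 43/451)
j=8 picked index 8: u0 ∈ [2/451, 35/451)
j=9 picked index 9: u0 ∈ [-6/451, 60/451)
j=10 picked index 9: u0 ∈ [-47/451, 19/451)
intersection: [2/451, 4/451)

2/451 4/451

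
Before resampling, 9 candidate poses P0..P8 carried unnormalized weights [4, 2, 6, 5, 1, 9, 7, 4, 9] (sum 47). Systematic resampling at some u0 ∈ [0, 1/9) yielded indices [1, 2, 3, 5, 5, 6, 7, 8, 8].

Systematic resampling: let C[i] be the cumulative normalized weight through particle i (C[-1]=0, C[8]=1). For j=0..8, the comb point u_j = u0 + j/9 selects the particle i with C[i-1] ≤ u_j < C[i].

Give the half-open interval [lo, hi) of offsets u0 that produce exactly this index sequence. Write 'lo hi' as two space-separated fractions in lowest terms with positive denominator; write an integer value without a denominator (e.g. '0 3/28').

C = [4/47, 6/47, 12/47, 17/47, 18/47, 27/47, 34/47, 38/47, 1]
j=0 picked index 1: u0 ∈ [4/47, 6/47)
j=1 picked index 2: u0 ∈ [7/423, 61/423)
j=2 picked index 3: u0 ∈ [14/423, 59/423)
j=3 picked index 5: u0 ∈ [7/141, 34/141)
j=4 picked index 5: u0 ∈ [-26/423, 55/423)
j=5 picked index 6: u0 ∈ [8/423, 71/423)
j=6 picked index 7: u0 ∈ [8/141, 20/141)
j=7 picked index 8: u0 ∈ [13/423, 2/9)
j=8 picked index 8: u0 ∈ [-34/423, 1/9)
intersection: [4/47, 1/9)

4/47 1/9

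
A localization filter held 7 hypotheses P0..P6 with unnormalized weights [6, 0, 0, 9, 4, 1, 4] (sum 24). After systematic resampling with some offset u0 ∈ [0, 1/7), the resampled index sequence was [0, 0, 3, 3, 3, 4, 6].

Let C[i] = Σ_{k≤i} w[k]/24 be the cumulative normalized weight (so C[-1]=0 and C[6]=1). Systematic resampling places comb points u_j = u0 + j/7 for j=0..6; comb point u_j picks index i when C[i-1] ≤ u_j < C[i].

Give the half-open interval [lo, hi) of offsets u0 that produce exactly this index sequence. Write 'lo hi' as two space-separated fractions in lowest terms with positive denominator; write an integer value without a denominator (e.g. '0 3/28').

C = [1/4, 1/4, 1/4, 5/8, 19/24, 5/6, 1]
j=0 picked index 0: u0 ∈ [0, 1/4)
j=1 picked index 0: u0 ∈ [-1/7, 3/28)
j=2 picked index 3: u0 ∈ [-1/28, 19/56)
j=3 picked index 3: u0 ∈ [-5/28, 11/56)
j=4 picked index 3: u0 ∈ [-9/28, 3/56)
j=5 picked index 4: u0 ∈ [-5/56, 13/168)
j=6 picked index 6: u0 ∈ [-1/42, 1/7)
intersection: [0, 3/56)

0 3/56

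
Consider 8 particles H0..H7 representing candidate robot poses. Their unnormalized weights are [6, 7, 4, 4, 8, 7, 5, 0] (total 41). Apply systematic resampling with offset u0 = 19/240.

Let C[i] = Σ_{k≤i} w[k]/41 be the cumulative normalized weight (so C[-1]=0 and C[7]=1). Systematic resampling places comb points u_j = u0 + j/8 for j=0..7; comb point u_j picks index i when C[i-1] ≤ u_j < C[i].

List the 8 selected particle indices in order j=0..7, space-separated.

C = [6/41, 13/41, 17/41, 21/41, 29/41, 36/41, 1, 1]
j=0: u_0=19/240 ∈ [0, 6/41) → index 0
j=1: u_1=49/240 ∈ [6/41, 13/41) → index 1
j=2: u_2=79/240 ∈ [13/41, 17/41) → index 2
j=3: u_3=109/240 ∈ [17/41, 21/41) → index 3
j=4: u_4=139/240 ∈ [21/41, 29/41) → index 4
j=5: u_5=169/240 ∈ [21/41, 29/41) → index 4
j=6: u_6=199/240 ∈ [29/41, 36/41) → index 5
j=7: u_7=229/240 ∈ [36/41, 1) → index 6

0 1 2 3 4 4 5 6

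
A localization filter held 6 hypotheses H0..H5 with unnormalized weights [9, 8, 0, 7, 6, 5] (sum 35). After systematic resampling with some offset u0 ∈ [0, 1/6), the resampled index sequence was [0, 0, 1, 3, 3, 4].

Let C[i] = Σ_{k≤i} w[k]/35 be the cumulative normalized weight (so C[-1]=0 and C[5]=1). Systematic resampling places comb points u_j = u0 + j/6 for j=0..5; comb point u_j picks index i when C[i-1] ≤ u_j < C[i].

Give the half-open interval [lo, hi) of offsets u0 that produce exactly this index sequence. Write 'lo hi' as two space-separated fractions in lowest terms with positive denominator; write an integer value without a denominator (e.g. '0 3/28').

C = [9/35, 17/35, 17/35, 24/35, 6/7, 1]
j=0 picked index 0: u0 ∈ [0, 9/35)
j=1 picked index 0: u0 ∈ [-1/6, 19/210)
j=2 picked index 1: u0 ∈ [-8/105, 16/105)
j=3 picked index 3: u0 ∈ [-1/70, 13/70)
j=4 picked index 3: u0 ∈ [-19/105, 2/105)
j=5 picked index 4: u0 ∈ [-31/210, 1/42)
intersection: [0, 2/105)

0 2/105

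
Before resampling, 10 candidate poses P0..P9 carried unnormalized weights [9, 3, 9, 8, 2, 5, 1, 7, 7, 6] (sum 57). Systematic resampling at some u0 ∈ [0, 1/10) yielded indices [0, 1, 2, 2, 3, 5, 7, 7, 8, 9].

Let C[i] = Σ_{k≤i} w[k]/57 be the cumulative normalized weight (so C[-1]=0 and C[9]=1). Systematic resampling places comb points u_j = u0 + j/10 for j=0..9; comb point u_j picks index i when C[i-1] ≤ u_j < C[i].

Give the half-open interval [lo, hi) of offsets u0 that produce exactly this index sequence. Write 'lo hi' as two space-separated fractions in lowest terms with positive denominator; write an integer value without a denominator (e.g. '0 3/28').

11/190 13/190

C = [3/19, 4/19, 7/19, 29/57, 31/57, 12/19, 37/57, 44/57, 17/19, 1]
j=0 picked index 0: u0 ∈ [0, 3/19)
j=1 picked index 1: u0 ∈ [11/190, 21/190)
j=2 picked index 2: u0 ∈ [1/95, 16/95)
j=3 picked index 2: u0 ∈ [-17/190, 13/190)
j=4 picked index 3: u0 ∈ [-3/95, 31/285)
j=5 picked index 5: u0 ∈ [5/114, 5/38)
j=6 picked index 7: u0 ∈ [14/285, 49/285)
j=7 picked index 7: u0 ∈ [-29/570, 41/570)
j=8 picked index 8: u0 ∈ [-8/285, 9/95)
j=9 picked index 9: u0 ∈ [-1/190, 1/10)
intersection: [11/190, 13/190)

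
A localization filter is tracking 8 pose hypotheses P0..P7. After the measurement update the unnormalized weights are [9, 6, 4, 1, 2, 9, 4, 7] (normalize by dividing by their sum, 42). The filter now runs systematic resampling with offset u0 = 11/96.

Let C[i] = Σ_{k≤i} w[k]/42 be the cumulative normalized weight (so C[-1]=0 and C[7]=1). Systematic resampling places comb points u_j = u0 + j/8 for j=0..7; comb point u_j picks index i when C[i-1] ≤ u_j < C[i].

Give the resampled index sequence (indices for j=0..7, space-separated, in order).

C = [3/14, 5/14, 19/42, 10/21, 11/21, 31/42, 5/6, 1]
j=0: u_0=11/96 ∈ [0, 3/14) → index 0
j=1: u_1=23/96 ∈ [3/14, 5/14) → index 1
j=2: u_2=35/96 ∈ [5/14, 19/42) → index 2
j=3: u_3=47/96 ∈ [10/21, 11/21) → index 4
j=4: u_4=59/96 ∈ [11/21, 31/42) → index 5
j=5: u_5=71/96 ∈ [31/42, 5/6) → index 6
j=6: u_6=83/96 ∈ [5/6, 1) → index 7
j=7: u_7=95/96 ∈ [5/6, 1) → index 7

0 1 2 4 5 6 7 7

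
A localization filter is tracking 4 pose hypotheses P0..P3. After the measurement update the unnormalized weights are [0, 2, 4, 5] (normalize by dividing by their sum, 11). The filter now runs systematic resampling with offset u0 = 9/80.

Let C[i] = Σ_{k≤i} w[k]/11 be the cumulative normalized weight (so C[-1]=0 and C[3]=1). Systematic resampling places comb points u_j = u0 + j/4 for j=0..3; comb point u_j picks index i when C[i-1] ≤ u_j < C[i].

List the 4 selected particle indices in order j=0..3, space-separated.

1 2 3 3

C = [0, 2/11, 6/11, 1]
j=0: u_0=9/80 ∈ [0, 2/11) → index 1
j=1: u_1=29/80 ∈ [2/11, 6/11) → index 2
j=2: u_2=49/80 ∈ [6/11, 1) → index 3
j=3: u_3=69/80 ∈ [6/11, 1) → index 3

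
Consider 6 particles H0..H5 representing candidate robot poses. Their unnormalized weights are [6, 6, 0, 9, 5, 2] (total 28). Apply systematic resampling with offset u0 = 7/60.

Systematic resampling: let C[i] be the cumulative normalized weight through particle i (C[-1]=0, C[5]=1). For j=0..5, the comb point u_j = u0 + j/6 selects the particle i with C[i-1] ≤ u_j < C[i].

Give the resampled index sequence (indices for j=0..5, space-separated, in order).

0 1 3 3 4 5

C = [3/14, 3/7, 3/7, 3/4, 13/14, 1]
j=0: u_0=7/60 ∈ [0, 3/14) → index 0
j=1: u_1=17/60 ∈ [3/14, 3/7) → index 1
j=2: u_2=9/20 ∈ [3/7, 3/4) → index 3
j=3: u_3=37/60 ∈ [3/7, 3/4) → index 3
j=4: u_4=47/60 ∈ [3/4, 13/14) → index 4
j=5: u_5=19/20 ∈ [13/14, 1) → index 5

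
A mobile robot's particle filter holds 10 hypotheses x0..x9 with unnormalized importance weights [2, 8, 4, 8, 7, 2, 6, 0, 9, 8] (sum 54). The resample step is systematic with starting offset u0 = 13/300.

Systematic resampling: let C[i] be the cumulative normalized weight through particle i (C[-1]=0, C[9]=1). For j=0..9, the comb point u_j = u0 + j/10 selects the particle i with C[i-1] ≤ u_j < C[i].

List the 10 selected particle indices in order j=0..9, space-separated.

C = [1/27, 5/27, 7/27, 11/27, 29/54, 31/54, 37/54, 37/54, 23/27, 1]
j=0: u_0=13/300 ∈ [1/27, 5/27) → index 1
j=1: u_1=43/300 ∈ [1/27, 5/27) → index 1
j=2: u_2=73/300 ∈ [5/27, 7/27) → index 2
j=3: u_3=103/300 ∈ [7/27, 11/27) → index 3
j=4: u_4=133/300 ∈ [11/27, 29/54) → index 4
j=5: u_5=163/300 ∈ [29/54, 31/54) → index 5
j=6: u_6=193/300 ∈ [31/54, 37/54) → index 6
j=7: u_7=223/300 ∈ [37/54, 23/27) → index 8
j=8: u_8=253/300 ∈ [37/54, 23/27) → index 8
j=9: u_9=283/300 ∈ [23/27, 1) → index 9

1 1 2 3 4 5 6 8 8 9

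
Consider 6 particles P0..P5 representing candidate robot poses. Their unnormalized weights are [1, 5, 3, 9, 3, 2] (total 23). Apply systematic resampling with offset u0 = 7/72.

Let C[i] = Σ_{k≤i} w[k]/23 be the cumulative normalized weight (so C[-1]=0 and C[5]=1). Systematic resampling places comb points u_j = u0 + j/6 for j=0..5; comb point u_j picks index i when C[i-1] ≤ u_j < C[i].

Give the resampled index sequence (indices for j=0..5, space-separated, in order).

C = [1/23, 6/23, 9/23, 18/23, 21/23, 1]
j=0: u_0=7/72 ∈ [1/23, 6/23) → index 1
j=1: u_1=19/72 ∈ [6/23, 9/23) → index 2
j=2: u_2=31/72 ∈ [9/23, 18/23) → index 3
j=3: u_3=43/72 ∈ [9/23, 18/23) → index 3
j=4: u_4=55/72 ∈ [9/23, 18/23) → index 3
j=5: u_5=67/72 ∈ [21/23, 1) → index 5

1 2 3 3 3 5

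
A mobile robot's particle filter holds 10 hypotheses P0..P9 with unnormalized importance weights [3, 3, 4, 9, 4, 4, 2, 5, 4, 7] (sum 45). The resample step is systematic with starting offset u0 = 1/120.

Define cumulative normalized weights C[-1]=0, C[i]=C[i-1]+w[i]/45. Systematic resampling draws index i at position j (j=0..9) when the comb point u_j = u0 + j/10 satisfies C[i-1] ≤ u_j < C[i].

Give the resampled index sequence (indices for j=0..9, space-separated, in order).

C = [1/15, 2/15, 2/9, 19/45, 23/45, 3/5, 29/45, 34/45, 38/45, 1]
j=0: u_0=1/120 ∈ [0, 1/15) → index 0
j=1: u_1=13/120 ∈ [1/15, 2/15) → index 1
j=2: u_2=5/24 ∈ [2/15, 2/9) → index 2
j=3: u_3=37/120 ∈ [2/9, 19/45) → index 3
j=4: u_4=49/120 ∈ [2/9, 19/45) → index 3
j=5: u_5=61/120 ∈ [19/45, 23/45) → index 4
j=6: u_6=73/120 ∈ [3/5, 29/45) → index 6
j=7: u_7=17/24 ∈ [29/45, 34/45) → index 7
j=8: u_8=97/120 ∈ [34/45, 38/45) → index 8
j=9: u_9=109/120 ∈ [38/45, 1) → index 9

0 1 2 3 3 4 6 7 8 9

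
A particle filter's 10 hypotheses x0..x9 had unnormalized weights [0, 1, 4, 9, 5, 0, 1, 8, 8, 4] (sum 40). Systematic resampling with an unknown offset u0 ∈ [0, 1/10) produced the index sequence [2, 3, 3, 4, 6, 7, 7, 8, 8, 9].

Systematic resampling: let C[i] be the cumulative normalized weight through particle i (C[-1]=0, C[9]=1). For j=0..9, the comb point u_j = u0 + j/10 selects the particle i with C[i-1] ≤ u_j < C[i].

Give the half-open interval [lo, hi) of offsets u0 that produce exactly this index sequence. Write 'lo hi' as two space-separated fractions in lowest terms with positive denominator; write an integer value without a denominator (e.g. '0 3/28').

C = [0, 1/40, 1/8, 7/20, 19/40, 19/40, 1/2, 7/10, 9/10, 1]
j=0 picked index 2: u0 ∈ [1/40, 1/8)
j=1 picked index 3: u0 ∈ [1/40, 1/4)
j=2 picked index 3: u0 ∈ [-3/40, 3/20)
j=3 picked index 4: u0 ∈ [1/20, 7/40)
j=4 picked index 6: u0 ∈ [3/40, 1/10)
j=5 picked index 7: u0 ∈ [0, 1/5)
j=6 picked index 7: u0 ∈ [-1/10, 1/10)
j=7 picked index 8: u0 ∈ [0, 1/5)
j=8 picked index 8: u0 ∈ [-1/10, 1/10)
j=9 picked index 9: u0 ∈ [0, 1/10)
intersection: [3/40, 1/10)

3/40 1/10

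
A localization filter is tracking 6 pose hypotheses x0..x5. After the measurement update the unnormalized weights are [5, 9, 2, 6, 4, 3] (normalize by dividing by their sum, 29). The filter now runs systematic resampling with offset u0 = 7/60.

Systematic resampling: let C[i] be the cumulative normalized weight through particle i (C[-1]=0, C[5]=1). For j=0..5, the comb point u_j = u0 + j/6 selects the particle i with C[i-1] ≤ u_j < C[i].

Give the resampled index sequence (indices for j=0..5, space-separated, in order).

C = [5/29, 14/29, 16/29, 22/29, 26/29, 1]
j=0: u_0=7/60 ∈ [0, 5/29) → index 0
j=1: u_1=17/60 ∈ [5/29, 14/29) → index 1
j=2: u_2=9/20 ∈ [5/29, 14/29) → index 1
j=3: u_3=37/60 ∈ [16/29, 22/29) → index 3
j=4: u_4=47/60 ∈ [22/29, 26/29) → index 4
j=5: u_5=19/20 ∈ [26/29, 1) → index 5

0 1 1 3 4 5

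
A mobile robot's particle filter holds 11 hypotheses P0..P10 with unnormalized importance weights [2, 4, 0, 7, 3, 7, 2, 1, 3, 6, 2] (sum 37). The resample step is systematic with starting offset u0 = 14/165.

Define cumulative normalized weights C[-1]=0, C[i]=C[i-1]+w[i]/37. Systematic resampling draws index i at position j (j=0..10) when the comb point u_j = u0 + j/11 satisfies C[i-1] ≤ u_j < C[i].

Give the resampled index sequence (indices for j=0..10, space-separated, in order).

C = [2/37, 6/37, 6/37, 13/37, 16/37, 23/37, 25/37, 26/37, 29/37, 35/37, 1]
j=0: u_0=14/165 ∈ [2/37, 6/37) → index 1
j=1: u_1=29/165 ∈ [6/37, 13/37) → index 3
j=2: u_2=4/15 ∈ [6/37, 13/37) → index 3
j=3: u_3=59/165 ∈ [13/37, 16/37) → index 4
j=4: u_4=74/165 ∈ [16/37, 23/37) → index 5
j=5: u_5=89/165 ∈ [16/37, 23/37) → index 5
j=6: u_6=104/165 ∈ [23/37, 25/37) → index 6
j=7: u_7=119/165 ∈ [26/37, 29/37) → index 8
j=8: u_8=134/165 ∈ [29/37, 35/37) → index 9
j=9: u_9=149/165 ∈ [29/37, 35/37) → index 9
j=10: u_10=164/165 ∈ [35/37, 1) → index 10

1 3 3 4 5 5 6 8 9 9 10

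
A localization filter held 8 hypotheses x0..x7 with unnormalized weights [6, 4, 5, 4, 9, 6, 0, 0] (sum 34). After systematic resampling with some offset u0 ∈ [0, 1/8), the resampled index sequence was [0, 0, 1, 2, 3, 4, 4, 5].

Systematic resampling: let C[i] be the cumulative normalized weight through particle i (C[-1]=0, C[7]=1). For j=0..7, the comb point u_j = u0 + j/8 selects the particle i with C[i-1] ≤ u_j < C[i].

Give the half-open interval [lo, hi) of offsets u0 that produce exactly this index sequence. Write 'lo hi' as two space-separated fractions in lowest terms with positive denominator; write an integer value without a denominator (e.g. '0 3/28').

0 3/68

C = [3/17, 5/17, 15/34, 19/34, 14/17, 1, 1, 1]
j=0 picked index 0: u0 ∈ [0, 3/17)
j=1 picked index 0: u0 ∈ [-1/8, 7/136)
j=2 picked index 1: u0 ∈ [-5/68, 3/68)
j=3 picked index 2: u0 ∈ [-11/136, 9/136)
j=4 picked index 3: u0 ∈ [-1/17, 1/17)
j=5 picked index 4: u0 ∈ [-9/136, 27/136)
j=6 picked index 4: u0 ∈ [-13/68, 5/68)
j=7 picked index 5: u0 ∈ [-7/136, 1/8)
intersection: [0, 3/68)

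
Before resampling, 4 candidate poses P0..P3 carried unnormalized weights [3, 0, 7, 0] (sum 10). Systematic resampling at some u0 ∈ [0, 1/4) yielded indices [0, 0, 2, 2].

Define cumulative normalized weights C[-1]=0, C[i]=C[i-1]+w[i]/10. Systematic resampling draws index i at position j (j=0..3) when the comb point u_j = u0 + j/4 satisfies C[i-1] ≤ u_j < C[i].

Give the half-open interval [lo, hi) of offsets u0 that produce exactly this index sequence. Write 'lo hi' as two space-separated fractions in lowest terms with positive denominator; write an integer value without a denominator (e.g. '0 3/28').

0 1/20

C = [3/10, 3/10, 1, 1]
j=0 picked index 0: u0 ∈ [0, 3/10)
j=1 picked index 0: u0 ∈ [-1/4, 1/20)
j=2 picked index 2: u0 ∈ [-1/5, 1/2)
j=3 picked index 2: u0 ∈ [-9/20, 1/4)
intersection: [0, 1/20)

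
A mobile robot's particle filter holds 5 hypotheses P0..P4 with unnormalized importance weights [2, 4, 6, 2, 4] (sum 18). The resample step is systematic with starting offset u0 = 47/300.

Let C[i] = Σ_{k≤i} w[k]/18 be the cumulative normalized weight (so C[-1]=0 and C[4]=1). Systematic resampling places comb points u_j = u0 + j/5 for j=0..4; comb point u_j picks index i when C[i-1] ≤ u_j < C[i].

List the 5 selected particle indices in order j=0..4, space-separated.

C = [1/9, 1/3, 2/3, 7/9, 1]
j=0: u_0=47/300 ∈ [1/9, 1/3) → index 1
j=1: u_1=107/300 ∈ [1/3, 2/3) → index 2
j=2: u_2=167/300 ∈ [1/3, 2/3) → index 2
j=3: u_3=227/300 ∈ [2/3, 7/9) → index 3
j=4: u_4=287/300 ∈ [7/9, 1) → index 4

1 2 2 3 4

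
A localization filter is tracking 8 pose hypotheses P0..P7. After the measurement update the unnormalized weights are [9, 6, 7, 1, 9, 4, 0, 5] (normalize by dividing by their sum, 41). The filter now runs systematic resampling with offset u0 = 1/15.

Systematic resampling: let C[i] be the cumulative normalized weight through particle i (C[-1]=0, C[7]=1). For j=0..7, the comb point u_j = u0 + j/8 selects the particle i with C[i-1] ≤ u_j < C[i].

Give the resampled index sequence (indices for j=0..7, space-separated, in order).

0 0 1 2 4 4 5 7

C = [9/41, 15/41, 22/41, 23/41, 32/41, 36/41, 36/41, 1]
j=0: u_0=1/15 ∈ [0, 9/41) → index 0
j=1: u_1=23/120 ∈ [0, 9/41) → index 0
j=2: u_2=19/60 ∈ [9/41, 15/41) → index 1
j=3: u_3=53/120 ∈ [15/41, 22/41) → index 2
j=4: u_4=17/30 ∈ [23/41, 32/41) → index 4
j=5: u_5=83/120 ∈ [23/41, 32/41) → index 4
j=6: u_6=49/60 ∈ [32/41, 36/41) → index 5
j=7: u_7=113/120 ∈ [36/41, 1) → index 7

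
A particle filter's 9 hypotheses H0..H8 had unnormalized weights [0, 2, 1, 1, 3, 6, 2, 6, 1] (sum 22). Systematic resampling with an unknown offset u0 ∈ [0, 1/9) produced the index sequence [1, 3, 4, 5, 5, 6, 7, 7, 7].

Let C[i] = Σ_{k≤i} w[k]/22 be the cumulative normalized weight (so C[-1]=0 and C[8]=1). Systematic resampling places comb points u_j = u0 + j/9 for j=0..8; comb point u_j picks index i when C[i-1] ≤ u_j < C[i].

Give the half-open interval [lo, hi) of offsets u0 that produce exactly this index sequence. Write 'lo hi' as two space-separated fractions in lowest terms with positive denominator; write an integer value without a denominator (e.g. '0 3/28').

C = [0, 1/11, 3/22, 2/11, 7/22, 13/22, 15/22, 21/22, 1]
j=0 picked index 1: u0 ∈ [0, 1/11)
j=1 picked index 3: u0 ∈ [5/198, 7/99)
j=2 picked index 4: u0 ∈ [-4/99, 19/198)
j=3 picked index 5: u0 ∈ [-1/66, 17/66)
j=4 picked index 5: u0 ∈ [-25/198, 29/198)
j=5 picked index 6: u0 ∈ [7/198, 25/198)
j=6 picked index 7: u0 ∈ [1/66, 19/66)
j=7 picked index 7: u0 ∈ [-19/198, 35/198)
j=8 picked index 7: u0 ∈ [-41/198, 13/198)
intersection: [7/198, 13/198)

7/198 13/198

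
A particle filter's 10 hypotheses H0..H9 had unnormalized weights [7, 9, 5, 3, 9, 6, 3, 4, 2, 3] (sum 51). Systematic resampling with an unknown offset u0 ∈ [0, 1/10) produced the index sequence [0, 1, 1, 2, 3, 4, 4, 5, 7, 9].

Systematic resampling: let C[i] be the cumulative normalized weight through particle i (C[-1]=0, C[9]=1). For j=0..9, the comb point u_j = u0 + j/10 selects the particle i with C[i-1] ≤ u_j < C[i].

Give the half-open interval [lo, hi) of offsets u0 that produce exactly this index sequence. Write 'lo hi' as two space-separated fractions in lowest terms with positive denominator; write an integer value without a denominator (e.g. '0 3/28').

7/170 4/85

C = [7/51, 16/51, 7/17, 8/17, 11/17, 13/17, 14/17, 46/51, 16/17, 1]
j=0 picked index 0: u0 ∈ [0, 7/51)
j=1 picked index 1: u0 ∈ [19/510, 109/510)
j=2 picked index 1: u0 ∈ [-16/255, 29/255)
j=3 picked index 2: u0 ∈ [7/510, 19/170)
j=4 picked index 3: u0 ∈ [1/85, 6/85)
j=5 picked index 4: u0 ∈ [-1/34, 5/34)
j=6 picked index 4: u0 ∈ [-11/85, 4/85)
j=7 picked index 5: u0 ∈ [-9/170, 11/170)
j=8 picked index 7: u0 ∈ [2/85, 26/255)
j=9 picked index 9: u0 ∈ [7/170, 1/10)
intersection: [7/170, 4/85)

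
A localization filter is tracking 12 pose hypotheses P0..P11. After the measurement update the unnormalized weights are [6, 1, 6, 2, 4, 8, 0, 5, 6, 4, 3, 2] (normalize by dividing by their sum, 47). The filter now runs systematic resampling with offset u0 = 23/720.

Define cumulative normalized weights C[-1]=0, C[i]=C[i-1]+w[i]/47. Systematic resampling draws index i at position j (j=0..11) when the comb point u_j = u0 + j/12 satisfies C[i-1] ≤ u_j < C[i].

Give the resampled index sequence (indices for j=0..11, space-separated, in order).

0 0 2 3 4 5 5 7 8 8 9 10

C = [6/47, 7/47, 13/47, 15/47, 19/47, 27/47, 27/47, 32/47, 38/47, 42/47, 45/47, 1]
j=0: u_0=23/720 ∈ [0, 6/47) → index 0
j=1: u_1=83/720 ∈ [0, 6/47) → index 0
j=2: u_2=143/720 ∈ [7/47, 13/47) → index 2
j=3: u_3=203/720 ∈ [13/47, 15/47) → index 3
j=4: u_4=263/720 ∈ [15/47, 19/47) → index 4
j=5: u_5=323/720 ∈ [19/47, 27/47) → index 5
j=6: u_6=383/720 ∈ [19/47, 27/47) → index 5
j=7: u_7=443/720 ∈ [27/47, 32/47) → index 7
j=8: u_8=503/720 ∈ [32/47, 38/47) → index 8
j=9: u_9=563/720 ∈ [32/47, 38/47) → index 8
j=10: u_10=623/720 ∈ [38/47, 42/47) → index 9
j=11: u_11=683/720 ∈ [42/47, 45/47) → index 10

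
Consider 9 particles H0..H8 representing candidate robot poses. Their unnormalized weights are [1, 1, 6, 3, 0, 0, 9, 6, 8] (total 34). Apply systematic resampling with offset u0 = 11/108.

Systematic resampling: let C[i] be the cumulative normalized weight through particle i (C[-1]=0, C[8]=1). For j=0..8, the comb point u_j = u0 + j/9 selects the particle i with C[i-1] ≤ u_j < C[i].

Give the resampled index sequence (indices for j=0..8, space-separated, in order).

C = [1/34, 1/17, 4/17, 11/34, 11/34, 11/34, 10/17, 13/17, 1]
j=0: u_0=11/108 ∈ [1/17, 4/17) → index 2
j=1: u_1=23/108 ∈ [1/17, 4/17) → index 2
j=2: u_2=35/108 ∈ [11/34, 10/17) → index 6
j=3: u_3=47/108 ∈ [11/34, 10/17) → index 6
j=4: u_4=59/108 ∈ [11/34, 10/17) → index 6
j=5: u_5=71/108 ∈ [10/17, 13/17) → index 7
j=6: u_6=83/108 ∈ [13/17, 1) → index 8
j=7: u_7=95/108 ∈ [13/17, 1) → index 8
j=8: u_8=107/108 ∈ [13/17, 1) → index 8

2 2 6 6 6 7 8 8 8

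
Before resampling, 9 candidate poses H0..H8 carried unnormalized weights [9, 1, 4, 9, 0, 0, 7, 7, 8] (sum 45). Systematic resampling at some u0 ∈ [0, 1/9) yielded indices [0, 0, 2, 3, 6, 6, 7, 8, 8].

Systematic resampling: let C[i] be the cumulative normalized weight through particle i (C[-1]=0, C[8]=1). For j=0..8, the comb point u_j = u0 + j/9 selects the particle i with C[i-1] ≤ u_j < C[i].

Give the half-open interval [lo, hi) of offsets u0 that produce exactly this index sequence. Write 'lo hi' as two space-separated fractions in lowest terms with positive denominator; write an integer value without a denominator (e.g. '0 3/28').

1/15 4/45

C = [1/5, 2/9, 14/45, 23/45, 23/45, 23/45, 2/3, 37/45, 1]
j=0 picked index 0: u0 ∈ [0, 1/5)
j=1 picked index 0: u0 ∈ [-1/9, 4/45)
j=2 picked index 2: u0 ∈ [0, 4/45)
j=3 picked index 3: u0 ∈ [-1/45, 8/45)
j=4 picked index 6: u0 ∈ [1/15, 2/9)
j=5 picked index 6: u0 ∈ [-2/45, 1/9)
j=6 picked index 7: u0 ∈ [0, 7/45)
j=7 picked index 8: u0 ∈ [2/45, 2/9)
j=8 picked index 8: u0 ∈ [-1/15, 1/9)
intersection: [1/15, 4/45)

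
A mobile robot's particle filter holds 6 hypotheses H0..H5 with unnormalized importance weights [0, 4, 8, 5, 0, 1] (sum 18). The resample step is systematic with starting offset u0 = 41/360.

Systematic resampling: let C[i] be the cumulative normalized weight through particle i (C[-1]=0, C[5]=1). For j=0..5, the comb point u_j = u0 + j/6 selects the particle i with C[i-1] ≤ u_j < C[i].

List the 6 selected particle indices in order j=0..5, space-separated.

1 2 2 2 3 5

C = [0, 2/9, 2/3, 17/18, 17/18, 1]
j=0: u_0=41/360 ∈ [0, 2/9) → index 1
j=1: u_1=101/360 ∈ [2/9, 2/3) → index 2
j=2: u_2=161/360 ∈ [2/9, 2/3) → index 2
j=3: u_3=221/360 ∈ [2/9, 2/3) → index 2
j=4: u_4=281/360 ∈ [2/3, 17/18) → index 3
j=5: u_5=341/360 ∈ [17/18, 1) → index 5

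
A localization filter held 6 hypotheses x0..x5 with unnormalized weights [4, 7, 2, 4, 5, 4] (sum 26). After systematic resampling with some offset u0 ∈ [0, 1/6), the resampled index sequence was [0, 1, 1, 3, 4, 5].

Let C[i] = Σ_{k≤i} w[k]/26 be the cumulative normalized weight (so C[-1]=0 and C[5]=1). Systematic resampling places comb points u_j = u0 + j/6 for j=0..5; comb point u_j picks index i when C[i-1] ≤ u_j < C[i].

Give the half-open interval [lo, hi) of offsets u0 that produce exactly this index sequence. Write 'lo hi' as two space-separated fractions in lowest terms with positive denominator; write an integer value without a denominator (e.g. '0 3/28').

C = [2/13, 11/26, 1/2, 17/26, 11/13, 1]
j=0 picked index 0: u0 ∈ [0, 2/13)
j=1 picked index 1: u0 ∈ [-1/78, 10/39)
j=2 picked index 1: u0 ∈ [-7/39, 7/78)
j=3 picked index 3: u0 ∈ [0, 2/13)
j=4 picked index 4: u0 ∈ [-1/78, 7/39)
j=5 picked index 5: u0 ∈ [1/78, 1/6)
intersection: [1/78, 7/78)

1/78 7/78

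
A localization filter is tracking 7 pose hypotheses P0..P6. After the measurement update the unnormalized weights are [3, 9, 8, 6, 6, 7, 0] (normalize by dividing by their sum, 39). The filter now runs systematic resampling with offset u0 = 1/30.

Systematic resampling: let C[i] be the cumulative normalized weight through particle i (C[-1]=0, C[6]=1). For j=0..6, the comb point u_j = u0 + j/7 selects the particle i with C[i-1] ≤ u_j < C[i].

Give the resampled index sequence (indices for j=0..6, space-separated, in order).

0 1 2 2 3 4 5

C = [1/13, 4/13, 20/39, 2/3, 32/39, 1, 1]
j=0: u_0=1/30 ∈ [0, 1/13) → index 0
j=1: u_1=37/210 ∈ [1/13, 4/13) → index 1
j=2: u_2=67/210 ∈ [4/13, 20/39) → index 2
j=3: u_3=97/210 ∈ [4/13, 20/39) → index 2
j=4: u_4=127/210 ∈ [20/39, 2/3) → index 3
j=5: u_5=157/210 ∈ [2/3, 32/39) → index 4
j=6: u_6=187/210 ∈ [32/39, 1) → index 5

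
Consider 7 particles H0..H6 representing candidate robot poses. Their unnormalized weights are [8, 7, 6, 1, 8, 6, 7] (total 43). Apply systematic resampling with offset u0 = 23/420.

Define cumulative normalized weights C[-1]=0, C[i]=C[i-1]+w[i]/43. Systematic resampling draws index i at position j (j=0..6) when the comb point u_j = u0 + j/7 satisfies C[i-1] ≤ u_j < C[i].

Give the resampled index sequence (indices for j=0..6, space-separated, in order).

0 1 1 2 4 5 6

C = [8/43, 15/43, 21/43, 22/43, 30/43, 36/43, 1]
j=0: u_0=23/420 ∈ [0, 8/43) → index 0
j=1: u_1=83/420 ∈ [8/43, 15/43) → index 1
j=2: u_2=143/420 ∈ [8/43, 15/43) → index 1
j=3: u_3=29/60 ∈ [15/43, 21/43) → index 2
j=4: u_4=263/420 ∈ [22/43, 30/43) → index 4
j=5: u_5=323/420 ∈ [30/43, 36/43) → index 5
j=6: u_6=383/420 ∈ [36/43, 1) → index 6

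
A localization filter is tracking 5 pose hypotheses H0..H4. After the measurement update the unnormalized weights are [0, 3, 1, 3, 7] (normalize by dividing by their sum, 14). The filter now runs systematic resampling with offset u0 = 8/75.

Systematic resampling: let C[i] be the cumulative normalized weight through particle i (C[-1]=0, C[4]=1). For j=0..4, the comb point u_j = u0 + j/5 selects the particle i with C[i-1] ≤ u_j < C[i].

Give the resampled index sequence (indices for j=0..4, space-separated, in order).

C = [0, 3/14, 2/7, 1/2, 1]
j=0: u_0=8/75 ∈ [0, 3/14) → index 1
j=1: u_1=23/75 ∈ [2/7, 1/2) → index 3
j=2: u_2=38/75 ∈ [1/2, 1) → index 4
j=3: u_3=53/75 ∈ [1/2, 1) → index 4
j=4: u_4=68/75 ∈ [1/2, 1) → index 4

1 3 4 4 4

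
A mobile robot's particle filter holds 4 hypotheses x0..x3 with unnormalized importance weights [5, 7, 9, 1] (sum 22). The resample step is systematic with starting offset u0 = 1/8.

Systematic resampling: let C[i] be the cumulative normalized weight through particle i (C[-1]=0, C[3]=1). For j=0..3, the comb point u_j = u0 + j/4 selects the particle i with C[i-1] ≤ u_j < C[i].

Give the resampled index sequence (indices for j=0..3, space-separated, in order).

0 1 2 2

C = [5/22, 6/11, 21/22, 1]
j=0: u_0=1/8 ∈ [0, 5/22) → index 0
j=1: u_1=3/8 ∈ [5/22, 6/11) → index 1
j=2: u_2=5/8 ∈ [6/11, 21/22) → index 2
j=3: u_3=7/8 ∈ [6/11, 21/22) → index 2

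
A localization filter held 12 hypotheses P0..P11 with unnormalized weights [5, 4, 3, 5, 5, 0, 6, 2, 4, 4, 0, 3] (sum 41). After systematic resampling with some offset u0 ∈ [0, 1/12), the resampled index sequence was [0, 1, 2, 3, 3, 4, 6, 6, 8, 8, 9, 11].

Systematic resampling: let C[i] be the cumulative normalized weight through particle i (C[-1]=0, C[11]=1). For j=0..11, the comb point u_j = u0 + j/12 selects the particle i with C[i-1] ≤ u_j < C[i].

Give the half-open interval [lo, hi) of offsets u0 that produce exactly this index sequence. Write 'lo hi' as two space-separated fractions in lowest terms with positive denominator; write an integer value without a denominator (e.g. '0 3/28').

C = [5/41, 9/41, 12/41, 17/41, 22/41, 22/41, 28/41, 30/41, 34/41, 38/41, 38/41, 1]
j=0 picked index 0: u0 ∈ [0, 5/41)
j=1 picked index 1: u0 ∈ [19/492, 67/492)
j=2 picked index 2: u0 ∈ [13/246, 31/246)
j=3 picked index 3: u0 ∈ [7/164, 27/164)
j=4 picked index 3: u0 ∈ [-5/123, 10/123)
j=5 picked index 4: u0 ∈ [-1/492, 59/492)
j=6 picked index 6: u0 ∈ [3/82, 15/82)
j=7 picked index 6: u0 ∈ [-23/492, 49/492)
j=8 picked index 8: u0 ∈ [8/123, 20/123)
j=9 picked index 8: u0 ∈ [-3/164, 13/164)
j=10 picked index 9: u0 ∈ [-1/246, 23/246)
j=11 picked index 11: u0 ∈ [5/492, 1/12)
intersection: [8/123, 13/164)

8/123 13/164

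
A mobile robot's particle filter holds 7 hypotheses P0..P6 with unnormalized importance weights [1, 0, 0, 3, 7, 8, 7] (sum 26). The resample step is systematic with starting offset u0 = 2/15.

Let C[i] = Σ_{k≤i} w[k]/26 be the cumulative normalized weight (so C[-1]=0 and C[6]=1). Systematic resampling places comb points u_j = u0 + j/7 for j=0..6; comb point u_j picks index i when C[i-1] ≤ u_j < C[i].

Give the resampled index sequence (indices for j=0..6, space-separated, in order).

3 4 4 5 5 6 6

C = [1/26, 1/26, 1/26, 2/13, 11/26, 19/26, 1]
j=0: u_0=2/15 ∈ [1/26, 2/13) → index 3
j=1: u_1=29/105 ∈ [2/13, 11/26) → index 4
j=2: u_2=44/105 ∈ [2/13, 11/26) → index 4
j=3: u_3=59/105 ∈ [11/26, 19/26) → index 5
j=4: u_4=74/105 ∈ [11/26, 19/26) → index 5
j=5: u_5=89/105 ∈ [19/26, 1) → index 6
j=6: u_6=104/105 ∈ [19/26, 1) → index 6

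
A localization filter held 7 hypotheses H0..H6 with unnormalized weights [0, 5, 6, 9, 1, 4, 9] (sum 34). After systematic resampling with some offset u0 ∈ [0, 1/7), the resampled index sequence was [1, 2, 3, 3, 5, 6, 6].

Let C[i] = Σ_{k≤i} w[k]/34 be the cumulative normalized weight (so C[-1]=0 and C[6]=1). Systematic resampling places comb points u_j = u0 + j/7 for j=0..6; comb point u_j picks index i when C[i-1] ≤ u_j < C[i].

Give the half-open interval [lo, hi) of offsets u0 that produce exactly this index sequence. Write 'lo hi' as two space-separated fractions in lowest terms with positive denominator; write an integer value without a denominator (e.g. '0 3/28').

11/238 1/7

C = [0, 5/34, 11/34, 10/17, 21/34, 25/34, 1]
j=0 picked index 1: u0 ∈ [0, 5/34)
j=1 picked index 2: u0 ∈ [1/238, 43/238)
j=2 picked index 3: u0 ∈ [9/238, 36/119)
j=3 picked index 3: u0 ∈ [-25/238, 19/119)
j=4 picked index 5: u0 ∈ [11/238, 39/238)
j=5 picked index 6: u0 ∈ [5/238, 2/7)
j=6 picked index 6: u0 ∈ [-29/238, 1/7)
intersection: [11/238, 1/7)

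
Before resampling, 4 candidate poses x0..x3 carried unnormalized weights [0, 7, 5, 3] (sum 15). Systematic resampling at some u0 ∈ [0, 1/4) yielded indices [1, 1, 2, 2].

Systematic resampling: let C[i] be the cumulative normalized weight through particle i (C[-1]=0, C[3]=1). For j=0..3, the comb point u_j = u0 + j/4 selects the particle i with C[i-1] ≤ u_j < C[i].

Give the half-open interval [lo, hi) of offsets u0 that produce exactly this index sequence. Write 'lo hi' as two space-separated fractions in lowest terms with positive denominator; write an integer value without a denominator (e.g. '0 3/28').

0 1/20

C = [0, 7/15, 4/5, 1]
j=0 picked index 1: u0 ∈ [0, 7/15)
j=1 picked index 1: u0 ∈ [-1/4, 13/60)
j=2 picked index 2: u0 ∈ [-1/30, 3/10)
j=3 picked index 2: u0 ∈ [-17/60, 1/20)
intersection: [0, 1/20)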